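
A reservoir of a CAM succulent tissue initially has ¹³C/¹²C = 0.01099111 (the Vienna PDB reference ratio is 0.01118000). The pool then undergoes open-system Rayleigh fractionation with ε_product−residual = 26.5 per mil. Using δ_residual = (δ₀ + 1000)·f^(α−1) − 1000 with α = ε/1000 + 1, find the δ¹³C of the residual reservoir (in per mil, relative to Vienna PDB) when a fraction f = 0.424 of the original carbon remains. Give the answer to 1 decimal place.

-39.0 per mil

δ₀ = (0.01099111/0.01118000 − 1)×1000 = (0.983105 − 1)×1000 = -16.895 per mil
α − 1 = ε/1000 = 0.0265
f^(α−1) = 0.424^(0.0265) = 0.977519
δ_res = (-16.895 + 1000) × 0.977519 − 1000 = 961.003 − 1000 = -39.00 per mil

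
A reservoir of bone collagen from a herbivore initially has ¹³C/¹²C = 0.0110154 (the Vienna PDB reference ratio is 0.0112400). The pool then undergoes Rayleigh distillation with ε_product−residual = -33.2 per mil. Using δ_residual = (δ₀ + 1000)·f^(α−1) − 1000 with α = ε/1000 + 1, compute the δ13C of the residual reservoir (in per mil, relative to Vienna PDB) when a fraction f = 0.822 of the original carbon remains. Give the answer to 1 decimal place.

-13.6 per mil

δ₀ = (0.0110154/0.0112400 − 1)×1000 = (0.980018 − 1)×1000 = -19.982 per mil
α − 1 = ε/1000 = -0.0332
f^(α−1) = 0.822^(-0.0332) = 1.006529
δ_res = (-19.982 + 1000) × 1.006529 − 1000 = 986.416 − 1000 = -13.58 per mil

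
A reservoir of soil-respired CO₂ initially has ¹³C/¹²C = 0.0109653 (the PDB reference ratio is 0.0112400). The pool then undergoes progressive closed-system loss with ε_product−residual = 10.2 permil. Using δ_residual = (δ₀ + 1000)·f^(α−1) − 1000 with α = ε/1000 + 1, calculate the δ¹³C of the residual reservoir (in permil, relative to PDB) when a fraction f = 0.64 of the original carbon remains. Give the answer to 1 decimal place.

-28.9 permil

δ₀ = (0.0109653/0.0112400 − 1)×1000 = (0.975560 − 1)×1000 = -24.440 permil
α − 1 = ε/1000 = 0.0102
f^(α−1) = 0.64^(0.0102) = 0.995458
δ_res = (-24.440 + 1000) × 0.995458 − 1000 = 971.130 − 1000 = -28.87 permil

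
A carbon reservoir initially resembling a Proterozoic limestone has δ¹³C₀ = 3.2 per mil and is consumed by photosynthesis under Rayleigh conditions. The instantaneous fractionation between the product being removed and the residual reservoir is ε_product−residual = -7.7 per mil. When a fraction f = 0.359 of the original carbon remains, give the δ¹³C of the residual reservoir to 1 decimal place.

11.1 per mil

Rayleigh residual: δ_res = (δ₀ + 1000)·f^(α−1) − 1000
α = ε/1000 + 1 = 0.99230, so α − 1 = -0.00770
f^(α−1) = 0.359^(-0.00770) = 1.007919
δ_res = (3.2 + 1000) × 1.007919 − 1000 = 1011.145 − 1000 = 11.14 per mil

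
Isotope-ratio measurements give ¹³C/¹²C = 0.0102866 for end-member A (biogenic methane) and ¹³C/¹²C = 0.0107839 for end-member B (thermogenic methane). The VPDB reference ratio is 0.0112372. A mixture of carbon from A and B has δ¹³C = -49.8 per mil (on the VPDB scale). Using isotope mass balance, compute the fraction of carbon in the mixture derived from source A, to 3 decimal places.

δ_A = (0.0102866/0.0112372 − 1)×1000 = (0.915406 − 1)×1000 = -84.594 per mil
δ_B = (0.0107839/0.0112372 − 1)×1000 = (0.959661 − 1)×1000 = -40.339 per mil
f_A = (δ_mix − δ_B)/(δ_A − δ_B) = (-49.8 − (-40.339))/(-84.594 − (-40.339))
f_A = -9.461 / -44.255 = 0.2138

0.214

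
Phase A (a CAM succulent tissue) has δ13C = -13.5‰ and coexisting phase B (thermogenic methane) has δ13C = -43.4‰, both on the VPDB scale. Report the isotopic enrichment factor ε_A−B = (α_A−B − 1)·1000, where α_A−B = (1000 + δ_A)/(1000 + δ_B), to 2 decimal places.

31.26‰

α_A−B = (1000 + -13.5) / (1000 + -43.4) = 986.5 / 956.6 = 1.031257
ε_A−B = (1.031257 − 1) × 1000 = 31.257‰
(The approximation ε ≈ δ_A − δ_B would give 29.9‰.)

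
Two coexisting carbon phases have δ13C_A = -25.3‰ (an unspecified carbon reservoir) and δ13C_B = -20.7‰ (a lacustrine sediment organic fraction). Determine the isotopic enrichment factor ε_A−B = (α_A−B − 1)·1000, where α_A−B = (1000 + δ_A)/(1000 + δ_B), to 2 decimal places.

-4.70‰

α_A−B = (1000 + -25.3) / (1000 + -20.7) = 974.7 / 979.3 = 0.995303
ε_A−B = (0.995303 − 1) × 1000 = -4.697‰
(The approximation ε ≈ δ_A − δ_B would give -4.6‰.)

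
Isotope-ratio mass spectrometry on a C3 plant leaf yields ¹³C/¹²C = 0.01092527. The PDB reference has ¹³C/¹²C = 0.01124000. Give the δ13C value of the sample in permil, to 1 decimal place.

δ13C = (R_sample / R_standard − 1) × 1000
R_sample / R_standard = 0.01092527 / 0.01124000 = 0.971999
δ13C = (0.971999 − 1) × 1000 = -28.00 permil

-28.0 permil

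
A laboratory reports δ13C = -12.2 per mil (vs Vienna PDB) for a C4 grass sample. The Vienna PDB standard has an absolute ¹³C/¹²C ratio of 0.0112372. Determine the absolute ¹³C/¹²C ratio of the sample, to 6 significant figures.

R_sample = R_standard × (δ13C/1000 + 1)
R_sample = 0.0112372 × (-12.2/1000 + 1) = 0.0112372 × 0.987800
R_sample = 0.0111001

0.0111001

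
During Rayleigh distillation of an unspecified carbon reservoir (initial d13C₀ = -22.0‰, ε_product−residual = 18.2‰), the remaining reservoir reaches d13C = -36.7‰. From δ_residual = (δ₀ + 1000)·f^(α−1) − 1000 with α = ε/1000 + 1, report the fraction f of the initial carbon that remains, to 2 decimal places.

α − 1 = ε/1000 = 0.0182
(δ_res + 1000)/(δ₀ + 1000) = (-36.7 + 1000)/(-22.0 + 1000) = 963.3/978.0 = 0.984969
f = 0.984969^(1/0.0182) = exp(ln(0.984969)/0.0182) = exp(-0.01514/0.0182)
f = exp(-0.8321) = 0.4351

0.44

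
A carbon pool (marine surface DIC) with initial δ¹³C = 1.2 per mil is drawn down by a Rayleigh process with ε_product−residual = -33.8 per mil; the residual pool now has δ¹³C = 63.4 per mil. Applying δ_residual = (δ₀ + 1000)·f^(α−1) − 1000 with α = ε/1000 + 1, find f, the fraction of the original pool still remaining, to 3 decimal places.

α − 1 = ε/1000 = -0.0338
(δ_res + 1000)/(δ₀ + 1000) = (63.4 + 1000)/(1.2 + 1000) = 1063.4/1001.2 = 1.062125
f = 1.062125^(1/-0.0338) = exp(ln(1.062125)/-0.0338) = exp(0.06027/-0.0338)
f = exp(-1.7832) = 0.1681

0.168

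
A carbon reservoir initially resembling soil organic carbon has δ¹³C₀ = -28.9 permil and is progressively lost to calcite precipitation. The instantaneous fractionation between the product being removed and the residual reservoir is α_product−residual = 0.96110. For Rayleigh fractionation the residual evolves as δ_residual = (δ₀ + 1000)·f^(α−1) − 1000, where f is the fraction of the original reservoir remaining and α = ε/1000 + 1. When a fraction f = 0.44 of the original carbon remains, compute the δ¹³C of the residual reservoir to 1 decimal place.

2.6 permil

Rayleigh residual: δ_res = (δ₀ + 1000)·f^(α−1) − 1000
α − 1 = -0.03890
f^(α−1) = 0.44^(-0.03890) = 1.032452
δ_res = (-28.9 + 1000) × 1.032452 − 1000 = 1002.614 − 1000 = 2.61 permil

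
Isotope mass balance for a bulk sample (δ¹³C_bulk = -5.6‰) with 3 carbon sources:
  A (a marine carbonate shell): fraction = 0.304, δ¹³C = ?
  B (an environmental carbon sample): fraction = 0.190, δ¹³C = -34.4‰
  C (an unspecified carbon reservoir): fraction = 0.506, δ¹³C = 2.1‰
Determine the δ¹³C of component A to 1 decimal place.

Isotope mass balance: δ_bulk = Σ fᵢ·δᵢ.
-5.6 = 0.304×δ_A + 0.190×(-34.4) + 0.506×(2.1)
0.304·δ_A = -5.6 − (-5.473) = -0.127
δ_A = -0.127 / 0.304 = -0.42‰

-0.4‰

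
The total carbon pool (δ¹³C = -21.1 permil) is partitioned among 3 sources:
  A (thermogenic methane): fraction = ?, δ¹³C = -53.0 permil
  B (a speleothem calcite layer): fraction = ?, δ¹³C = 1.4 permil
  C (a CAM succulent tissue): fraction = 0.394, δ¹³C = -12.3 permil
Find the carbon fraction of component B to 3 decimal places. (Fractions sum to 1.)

0.292

Let f_B and f_A be the unknown fractions; fractions sum to 1 so f_B + f_A = 0.606.
Mass balance: Σ fᵢ·δᵢ = δ_bulk ⇒ f_B·(1.4) + f_A·(-53.0) = -21.1 − (-4.846) = -16.254
Substitute f_A = 0.606 − f_B:
f_B·(1.4 − -53.0) = -16.254 − 0.606×(-53.0) = 15.864
f_B = 15.864 / 54.4 = 0.2916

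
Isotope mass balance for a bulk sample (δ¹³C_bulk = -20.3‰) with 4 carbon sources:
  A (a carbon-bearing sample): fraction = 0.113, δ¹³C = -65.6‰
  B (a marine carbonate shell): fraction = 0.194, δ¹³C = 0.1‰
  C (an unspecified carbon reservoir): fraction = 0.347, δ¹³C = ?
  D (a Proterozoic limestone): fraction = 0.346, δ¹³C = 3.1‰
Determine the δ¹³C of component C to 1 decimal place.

-40.3‰

Isotope mass balance: δ_bulk = Σ fᵢ·δᵢ.
-20.3 = 0.113×(-65.6) + 0.194×(0.1) + 0.347×δ_C + 0.346×(3.1)
0.347·δ_C = -20.3 − (-6.321) = -13.979
δ_C = -13.979 / 0.347 = -40.29‰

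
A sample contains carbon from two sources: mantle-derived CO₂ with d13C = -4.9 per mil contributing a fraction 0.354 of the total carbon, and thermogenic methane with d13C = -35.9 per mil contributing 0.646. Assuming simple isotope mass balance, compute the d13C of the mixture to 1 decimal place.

-24.9 per mil

δ_mix = f_A·δ_A + f_B·δ_B
δ_mix = 0.354 × (-4.9) + 0.646 × (-35.9)
δ_mix = -1.73 + -23.19 = -24.93 per mil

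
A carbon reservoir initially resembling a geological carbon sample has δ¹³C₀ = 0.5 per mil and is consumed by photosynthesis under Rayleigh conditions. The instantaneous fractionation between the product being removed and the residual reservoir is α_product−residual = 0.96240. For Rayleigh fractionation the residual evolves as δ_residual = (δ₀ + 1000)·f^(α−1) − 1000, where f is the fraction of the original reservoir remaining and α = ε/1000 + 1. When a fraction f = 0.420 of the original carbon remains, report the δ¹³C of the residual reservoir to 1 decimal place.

33.7 per mil

Rayleigh residual: δ_res = (δ₀ + 1000)·f^(α−1) − 1000
α − 1 = -0.03760
f^(α−1) = 0.420^(-0.03760) = 1.033156
δ_res = (0.5 + 1000) × 1.033156 − 1000 = 1033.672 − 1000 = 33.67 per mil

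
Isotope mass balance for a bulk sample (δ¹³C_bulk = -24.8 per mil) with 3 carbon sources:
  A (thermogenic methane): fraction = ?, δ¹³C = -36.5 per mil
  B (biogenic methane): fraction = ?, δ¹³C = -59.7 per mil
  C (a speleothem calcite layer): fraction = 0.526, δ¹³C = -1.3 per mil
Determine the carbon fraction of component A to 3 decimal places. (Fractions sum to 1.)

Let f_A and f_B be the unknown fractions; fractions sum to 1 so f_A + f_B = 0.474.
Mass balance: Σ fᵢ·δᵢ = δ_bulk ⇒ f_A·(-36.5) + f_B·(-59.7) = -24.8 − (-0.684) = -24.116
Substitute f_B = 0.474 − f_A:
f_A·(-36.5 − -59.7) = -24.116 − 0.474×(-59.7) = 4.182
f_A = 4.182 / 23.2 = 0.1802

0.180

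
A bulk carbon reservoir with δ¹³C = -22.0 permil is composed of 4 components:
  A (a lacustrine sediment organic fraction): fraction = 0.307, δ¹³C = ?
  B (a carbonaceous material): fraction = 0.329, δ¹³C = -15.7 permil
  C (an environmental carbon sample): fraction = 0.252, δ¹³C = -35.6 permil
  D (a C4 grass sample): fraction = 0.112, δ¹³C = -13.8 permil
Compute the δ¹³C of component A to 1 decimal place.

Isotope mass balance: δ_bulk = Σ fᵢ·δᵢ.
-22.0 = 0.307×δ_A + 0.329×(-15.7) + 0.252×(-35.6) + 0.112×(-13.8)
0.307·δ_A = -22.0 − (-15.682) = -6.318
δ_A = -6.318 / 0.307 = -20.58 permil

-20.6 permil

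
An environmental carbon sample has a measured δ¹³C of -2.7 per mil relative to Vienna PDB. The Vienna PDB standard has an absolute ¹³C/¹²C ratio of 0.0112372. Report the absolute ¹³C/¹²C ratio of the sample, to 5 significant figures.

0.011207

R_sample = R_standard × (δ¹³C/1000 + 1)
R_sample = 0.0112372 × (-2.7/1000 + 1) = 0.0112372 × 0.997300
R_sample = 0.0112069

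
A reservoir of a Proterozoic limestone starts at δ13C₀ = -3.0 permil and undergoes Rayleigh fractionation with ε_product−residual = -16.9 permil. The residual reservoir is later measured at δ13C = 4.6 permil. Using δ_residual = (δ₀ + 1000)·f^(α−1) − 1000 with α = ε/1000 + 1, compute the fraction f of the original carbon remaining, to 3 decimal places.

α − 1 = ε/1000 = -0.0169
(δ_res + 1000)/(δ₀ + 1000) = (4.6 + 1000)/(-3.0 + 1000) = 1004.6/997.0 = 1.007623
f = 1.007623^(1/-0.0169) = exp(ln(1.007623)/-0.0169) = exp(0.00759/-0.0169)
f = exp(-0.4493) = 0.6380

0.638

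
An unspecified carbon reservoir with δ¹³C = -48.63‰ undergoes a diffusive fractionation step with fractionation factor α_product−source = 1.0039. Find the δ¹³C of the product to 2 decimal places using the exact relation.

-44.92‰

δ_product = (δ_source + 1000)·α − 1000
δ_product = (-48.63 + 1000) × 1.0039 − 1000
δ_product = 955.080 − 1000 = -44.920‰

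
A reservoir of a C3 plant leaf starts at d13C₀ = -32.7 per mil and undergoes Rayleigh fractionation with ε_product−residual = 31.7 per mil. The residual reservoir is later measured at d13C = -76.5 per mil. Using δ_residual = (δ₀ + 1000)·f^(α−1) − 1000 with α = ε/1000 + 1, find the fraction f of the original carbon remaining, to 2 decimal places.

0.23

α − 1 = ε/1000 = 0.0317
(δ_res + 1000)/(δ₀ + 1000) = (-76.5 + 1000)/(-32.7 + 1000) = 923.5/967.3 = 0.954719
f = 0.954719^(1/0.0317) = exp(ln(0.954719)/0.0317) = exp(-0.04634/0.0317)
f = exp(-1.4618) = 0.2318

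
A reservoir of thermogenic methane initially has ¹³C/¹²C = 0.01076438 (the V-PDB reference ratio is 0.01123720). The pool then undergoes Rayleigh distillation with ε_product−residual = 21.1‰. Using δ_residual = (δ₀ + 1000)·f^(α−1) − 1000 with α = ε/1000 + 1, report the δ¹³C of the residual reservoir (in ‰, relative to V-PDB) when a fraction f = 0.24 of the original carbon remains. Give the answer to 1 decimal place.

-70.5‰

δ₀ = (0.01076438/0.01123720 − 1)×1000 = (0.957924 − 1)×1000 = -42.076‰
α − 1 = ε/1000 = 0.0211
f^(α−1) = 0.24^(0.0211) = 0.970337
δ_res = (-42.076 + 1000) × 0.970337 − 1000 = 929.509 − 1000 = -70.49‰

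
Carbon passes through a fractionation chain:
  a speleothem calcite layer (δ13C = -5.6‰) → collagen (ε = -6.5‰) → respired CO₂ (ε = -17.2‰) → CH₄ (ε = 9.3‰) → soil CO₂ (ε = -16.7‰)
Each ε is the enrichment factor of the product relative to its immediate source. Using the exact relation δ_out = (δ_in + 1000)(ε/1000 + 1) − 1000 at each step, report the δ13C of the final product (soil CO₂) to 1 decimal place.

step 1: δ = (-5.60 + 1000)·(-6.5/1000 + 1) − 1000 = -12.06‰
step 2: δ = (-12.06 + 1000)·(-17.2/1000 + 1) − 1000 = -29.06‰
step 3: δ = (-29.06 + 1000)·(9.3/1000 + 1) − 1000 = -20.03‰
step 4: δ = (-20.03 + 1000)·(-16.7/1000 + 1) − 1000 = -36.39‰

-36.4‰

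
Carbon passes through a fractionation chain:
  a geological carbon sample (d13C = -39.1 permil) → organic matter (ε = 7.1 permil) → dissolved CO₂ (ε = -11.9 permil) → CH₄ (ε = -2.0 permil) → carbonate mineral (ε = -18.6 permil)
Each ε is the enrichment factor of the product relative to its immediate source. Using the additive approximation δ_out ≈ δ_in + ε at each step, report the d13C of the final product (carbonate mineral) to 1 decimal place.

step 1: δ ≈ -39.1 + (7.1) = -32.0 permil
step 2: δ ≈ -32.0 + (-11.9) = -43.9 permil
step 3: δ ≈ -43.9 + (-2.0) = -45.9 permil
step 4: δ ≈ -45.9 + (-18.6) = -64.5 permil

-64.5 permil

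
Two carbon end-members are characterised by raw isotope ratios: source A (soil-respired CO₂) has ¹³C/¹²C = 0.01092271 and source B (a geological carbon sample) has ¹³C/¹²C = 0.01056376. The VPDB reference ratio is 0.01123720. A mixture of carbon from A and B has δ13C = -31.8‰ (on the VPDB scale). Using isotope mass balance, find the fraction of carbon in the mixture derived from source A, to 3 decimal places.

0.881

δ_A = (0.01092271/0.01123720 − 1)×1000 = (0.972013 − 1)×1000 = -27.987‰
δ_B = (0.01056376/0.01123720 − 1)×1000 = (0.940070 − 1)×1000 = -59.930‰
f_A = (δ_mix − δ_B)/(δ_A − δ_B) = (-31.8 − (-59.930))/(-27.987 − (-59.930))
f_A = 28.130 / 31.943 = 0.8806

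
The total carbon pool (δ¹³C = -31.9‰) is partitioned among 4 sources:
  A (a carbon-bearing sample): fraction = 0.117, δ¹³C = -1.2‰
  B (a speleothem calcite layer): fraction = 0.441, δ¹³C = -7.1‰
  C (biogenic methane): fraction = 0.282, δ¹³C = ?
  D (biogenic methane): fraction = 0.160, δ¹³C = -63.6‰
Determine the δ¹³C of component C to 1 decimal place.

Isotope mass balance: δ_bulk = Σ fᵢ·δᵢ.
-31.9 = 0.117×(-1.2) + 0.441×(-7.1) + 0.282×δ_C + 0.160×(-63.6)
0.282·δ_C = -31.9 − (-13.447) = -18.453
δ_C = -18.453 / 0.282 = -65.43‰

-65.4‰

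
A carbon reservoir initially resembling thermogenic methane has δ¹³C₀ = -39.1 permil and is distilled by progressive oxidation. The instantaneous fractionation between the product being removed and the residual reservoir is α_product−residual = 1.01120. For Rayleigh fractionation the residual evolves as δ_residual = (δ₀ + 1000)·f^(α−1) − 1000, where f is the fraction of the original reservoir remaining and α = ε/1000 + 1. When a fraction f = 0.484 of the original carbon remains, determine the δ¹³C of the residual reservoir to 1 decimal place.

-46.9 permil

Rayleigh residual: δ_res = (δ₀ + 1000)·f^(α−1) − 1000
α − 1 = 0.01120
f^(α−1) = 0.484^(0.01120) = 0.991905
δ_res = (-39.1 + 1000) × 0.991905 − 1000 = 953.122 − 1000 = -46.88 permil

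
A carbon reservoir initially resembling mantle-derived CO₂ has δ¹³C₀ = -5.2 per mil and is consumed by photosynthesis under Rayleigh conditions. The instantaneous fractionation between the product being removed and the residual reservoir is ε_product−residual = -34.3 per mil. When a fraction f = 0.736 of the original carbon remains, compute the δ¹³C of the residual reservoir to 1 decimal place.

Rayleigh residual: δ_res = (δ₀ + 1000)·f^(α−1) − 1000
α = ε/1000 + 1 = 0.96570, so α − 1 = -0.03430
f^(α−1) = 0.736^(-0.03430) = 1.010569
δ_res = (-5.2 + 1000) × 1.010569 − 1000 = 1005.314 − 1000 = 5.31 per mil

5.3 per mil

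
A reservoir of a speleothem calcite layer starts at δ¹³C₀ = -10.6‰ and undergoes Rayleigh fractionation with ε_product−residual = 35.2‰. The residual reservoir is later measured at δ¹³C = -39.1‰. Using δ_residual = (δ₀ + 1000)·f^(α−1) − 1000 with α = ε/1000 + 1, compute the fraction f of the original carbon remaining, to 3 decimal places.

0.436

α − 1 = ε/1000 = 0.0352
(δ_res + 1000)/(δ₀ + 1000) = (-39.1 + 1000)/(-10.6 + 1000) = 960.9/989.4 = 0.971195
f = 0.971195^(1/0.0352) = exp(ln(0.971195)/0.0352) = exp(-0.02923/0.0352)
f = exp(-0.8304) = 0.4359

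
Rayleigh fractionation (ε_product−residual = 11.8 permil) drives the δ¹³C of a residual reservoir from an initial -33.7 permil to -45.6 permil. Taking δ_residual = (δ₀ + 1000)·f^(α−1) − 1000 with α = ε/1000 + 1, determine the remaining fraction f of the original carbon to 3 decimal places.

0.350

α − 1 = ε/1000 = 0.0118
(δ_res + 1000)/(δ₀ + 1000) = (-45.6 + 1000)/(-33.7 + 1000) = 954.4/966.3 = 0.987685
f = 0.987685^(1/0.0118) = exp(ln(0.987685)/0.0118) = exp(-0.01239/0.0118)
f = exp(-1.0501) = 0.3499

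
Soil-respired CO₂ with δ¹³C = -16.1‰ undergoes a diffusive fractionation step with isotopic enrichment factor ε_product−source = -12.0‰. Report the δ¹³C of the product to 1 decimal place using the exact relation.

-27.9‰

To first order, δ_product ≈ δ_source + ε = -28.1‰.
Exactly, δ_product = (δ_source + 1000)·(ε/1000 + 1) − 1000.
δ_product = (-16.1 + 1000) × (-12.0/1000 + 1) − 1000
δ_product = -27.91‰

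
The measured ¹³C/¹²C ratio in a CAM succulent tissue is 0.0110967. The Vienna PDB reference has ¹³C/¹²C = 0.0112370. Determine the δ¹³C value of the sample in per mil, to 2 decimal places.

-12.49 per mil

δ¹³C = (R_sample / R_standard − 1) × 1000
R_sample / R_standard = 0.0110967 / 0.0112370 = 0.987514
δ¹³C = (0.987514 − 1) × 1000 = -12.486 per mil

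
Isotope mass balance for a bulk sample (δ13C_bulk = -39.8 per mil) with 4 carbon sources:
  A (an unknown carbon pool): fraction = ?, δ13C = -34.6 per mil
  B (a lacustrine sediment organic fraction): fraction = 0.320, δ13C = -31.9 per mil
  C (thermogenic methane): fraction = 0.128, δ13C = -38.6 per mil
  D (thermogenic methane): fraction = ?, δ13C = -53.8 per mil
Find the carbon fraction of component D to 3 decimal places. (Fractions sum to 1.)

Let f_D and f_A be the unknown fractions; fractions sum to 1 so f_D + f_A = 0.552.
Mass balance: Σ fᵢ·δᵢ = δ_bulk ⇒ f_D·(-53.8) + f_A·(-34.6) = -39.8 − (-15.149) = -24.651
Substitute f_A = 0.552 − f_D:
f_D·(-53.8 − -34.6) = -24.651 − 0.552×(-34.6) = -5.552
f_D = -5.552 / -19.2 = 0.2892

0.289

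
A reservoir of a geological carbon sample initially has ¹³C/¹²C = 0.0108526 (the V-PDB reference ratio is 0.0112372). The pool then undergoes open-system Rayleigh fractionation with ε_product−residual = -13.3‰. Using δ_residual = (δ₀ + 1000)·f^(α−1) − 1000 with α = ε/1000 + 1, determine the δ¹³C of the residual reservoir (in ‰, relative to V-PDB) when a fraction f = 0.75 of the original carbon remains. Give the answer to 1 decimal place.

δ₀ = (0.0108526/0.0112372 − 1)×1000 = (0.965774 − 1)×1000 = -34.226‰
α − 1 = ε/1000 = -0.0133
f^(α−1) = 0.75^(-0.0133) = 1.003834
δ_res = (-34.226 + 1000) × 1.003834 − 1000 = 969.477 − 1000 = -30.52‰

-30.5‰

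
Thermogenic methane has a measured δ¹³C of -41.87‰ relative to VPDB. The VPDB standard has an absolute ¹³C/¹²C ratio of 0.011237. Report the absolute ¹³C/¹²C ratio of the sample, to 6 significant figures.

0.0107665

R_sample = R_standard × (δ¹³C/1000 + 1)
R_sample = 0.011237 × (-41.87/1000 + 1) = 0.011237 × 0.958130
R_sample = 0.0107665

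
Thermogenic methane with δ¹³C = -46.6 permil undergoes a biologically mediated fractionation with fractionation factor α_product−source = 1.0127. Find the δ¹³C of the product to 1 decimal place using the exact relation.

-34.5 permil

δ_product = (δ_source + 1000)·α − 1000
δ_product = (-46.6 + 1000) × 1.0127 − 1000
δ_product = 965.508 − 1000 = -34.49 permil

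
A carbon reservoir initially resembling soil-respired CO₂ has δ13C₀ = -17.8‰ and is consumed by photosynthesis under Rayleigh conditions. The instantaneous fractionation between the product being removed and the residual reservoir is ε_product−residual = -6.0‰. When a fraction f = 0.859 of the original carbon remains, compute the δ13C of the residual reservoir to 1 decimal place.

Rayleigh residual: δ_res = (δ₀ + 1000)·f^(α−1) − 1000
α = ε/1000 + 1 = 0.99400, so α − 1 = -0.00600
f^(α−1) = 0.859^(-0.00600) = 1.000912
δ_res = (-17.8 + 1000) × 1.000912 − 1000 = 983.096 − 1000 = -16.90‰

-16.9‰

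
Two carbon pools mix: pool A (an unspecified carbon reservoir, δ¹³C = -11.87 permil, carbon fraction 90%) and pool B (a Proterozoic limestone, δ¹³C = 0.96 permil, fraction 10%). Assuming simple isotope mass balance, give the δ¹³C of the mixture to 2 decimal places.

δ_mix = f_A·δ_A + f_B·δ_B
δ_mix = 0.90 × (-11.87) + 0.10 × (0.96)
δ_mix = -10.683 + 0.096 = -10.587 permil

-10.59 permil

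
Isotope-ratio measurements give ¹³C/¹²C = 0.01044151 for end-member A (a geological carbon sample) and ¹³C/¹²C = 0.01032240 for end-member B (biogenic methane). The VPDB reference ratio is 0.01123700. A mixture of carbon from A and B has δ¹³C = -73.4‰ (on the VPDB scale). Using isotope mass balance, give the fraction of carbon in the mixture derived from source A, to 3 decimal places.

0.754

δ_A = (0.01044151/0.01123700 − 1)×1000 = (0.929208 − 1)×1000 = -70.792‰
δ_B = (0.01032240/0.01123700 − 1)×1000 = (0.918608 − 1)×1000 = -81.392‰
f_A = (δ_mix − δ_B)/(δ_A − δ_B) = (-73.4 − (-81.392))/(-70.792 − (-81.392))
f_A = 7.992 / 10.600 = 0.7540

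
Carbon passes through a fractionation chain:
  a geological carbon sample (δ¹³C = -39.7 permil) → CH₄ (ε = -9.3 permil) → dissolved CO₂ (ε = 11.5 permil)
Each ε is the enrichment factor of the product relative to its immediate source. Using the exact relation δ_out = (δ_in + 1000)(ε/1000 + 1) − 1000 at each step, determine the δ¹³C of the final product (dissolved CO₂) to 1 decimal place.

step 1: δ = (-39.70 + 1000)·(-9.3/1000 + 1) − 1000 = -48.63 permil
step 2: δ = (-48.63 + 1000)·(11.5/1000 + 1) − 1000 = -37.69 permil

-37.7 permil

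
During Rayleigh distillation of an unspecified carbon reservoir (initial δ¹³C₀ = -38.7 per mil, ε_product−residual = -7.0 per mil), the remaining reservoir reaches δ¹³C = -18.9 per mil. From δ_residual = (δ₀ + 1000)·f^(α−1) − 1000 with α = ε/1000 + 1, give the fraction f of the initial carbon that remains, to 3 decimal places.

α − 1 = ε/1000 = -0.0070
(δ_res + 1000)/(δ₀ + 1000) = (-18.9 + 1000)/(-38.7 + 1000) = 981.1/961.3 = 1.020597
f = 1.020597^(1/-0.0070) = exp(ln(1.020597)/-0.0070) = exp(0.02039/-0.0070)
f = exp(-2.9126) = 0.0543

0.054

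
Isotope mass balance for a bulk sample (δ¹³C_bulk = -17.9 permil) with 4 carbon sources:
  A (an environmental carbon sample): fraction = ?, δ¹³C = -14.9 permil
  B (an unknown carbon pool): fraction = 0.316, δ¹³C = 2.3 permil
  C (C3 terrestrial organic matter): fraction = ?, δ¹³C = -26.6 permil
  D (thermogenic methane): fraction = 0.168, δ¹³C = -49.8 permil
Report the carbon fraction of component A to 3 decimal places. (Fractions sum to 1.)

Let f_A and f_C be the unknown fractions; fractions sum to 1 so f_A + f_C = 0.516.
Mass balance: Σ fᵢ·δᵢ = δ_bulk ⇒ f_A·(-14.9) + f_C·(-26.6) = -17.9 − (-7.640) = -10.260
Substitute f_C = 0.516 − f_A:
f_A·(-14.9 − -26.6) = -10.260 − 0.516×(-26.6) = 3.465
f_A = 3.465 / 11.7 = 0.2962

0.296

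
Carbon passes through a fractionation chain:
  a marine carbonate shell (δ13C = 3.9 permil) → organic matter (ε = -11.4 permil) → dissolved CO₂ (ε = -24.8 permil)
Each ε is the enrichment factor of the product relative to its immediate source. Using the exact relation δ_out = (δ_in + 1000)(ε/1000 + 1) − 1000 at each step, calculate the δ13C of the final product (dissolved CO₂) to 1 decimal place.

step 1: δ = (3.90 + 1000)·(-11.4/1000 + 1) − 1000 = -7.54 permil
step 2: δ = (-7.54 + 1000)·(-24.8/1000 + 1) − 1000 = -32.16 permil

-32.2 permil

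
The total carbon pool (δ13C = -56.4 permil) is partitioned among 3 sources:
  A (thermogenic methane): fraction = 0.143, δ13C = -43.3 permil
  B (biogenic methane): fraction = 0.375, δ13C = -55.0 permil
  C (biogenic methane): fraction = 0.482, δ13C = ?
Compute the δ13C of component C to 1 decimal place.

-61.4 permil

Isotope mass balance: δ_bulk = Σ fᵢ·δᵢ.
-56.4 = 0.143×(-43.3) + 0.375×(-55.0) + 0.482×δ_C
0.482·δ_C = -56.4 − (-26.817) = -29.583
δ_C = -29.583 / 0.482 = -61.38 permil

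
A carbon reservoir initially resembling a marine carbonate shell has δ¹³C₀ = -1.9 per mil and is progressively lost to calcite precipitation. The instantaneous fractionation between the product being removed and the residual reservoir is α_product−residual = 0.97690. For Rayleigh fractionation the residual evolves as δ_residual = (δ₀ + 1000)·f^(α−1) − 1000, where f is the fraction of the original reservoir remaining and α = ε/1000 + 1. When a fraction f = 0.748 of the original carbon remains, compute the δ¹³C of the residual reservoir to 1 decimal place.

Rayleigh residual: δ_res = (δ₀ + 1000)·f^(α−1) − 1000
α − 1 = -0.02310
f^(α−1) = 0.748^(-0.02310) = 1.006730
δ_res = (-1.9 + 1000) × 1.006730 − 1000 = 1004.817 − 1000 = 4.82 per mil

4.8 per mil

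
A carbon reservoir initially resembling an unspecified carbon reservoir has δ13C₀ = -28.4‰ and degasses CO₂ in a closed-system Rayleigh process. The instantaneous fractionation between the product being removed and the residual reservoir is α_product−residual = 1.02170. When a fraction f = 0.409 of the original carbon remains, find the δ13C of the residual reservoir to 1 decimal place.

Rayleigh residual: δ_res = (δ₀ + 1000)·f^(α−1) − 1000
α − 1 = 0.02170
f^(α−1) = 0.409^(0.02170) = 0.980786
δ_res = (-28.4 + 1000) × 0.980786 − 1000 = 952.932 − 1000 = -47.07‰

-47.1‰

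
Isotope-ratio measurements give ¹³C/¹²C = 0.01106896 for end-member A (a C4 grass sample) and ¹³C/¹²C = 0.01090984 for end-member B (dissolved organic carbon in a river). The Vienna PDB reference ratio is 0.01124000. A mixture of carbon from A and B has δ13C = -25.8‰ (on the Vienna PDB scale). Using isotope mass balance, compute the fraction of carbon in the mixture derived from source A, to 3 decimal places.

δ_A = (0.01106896/0.01124000 − 1)×1000 = (0.984783 − 1)×1000 = -15.217‰
δ_B = (0.01090984/0.01124000 − 1)×1000 = (0.970626 − 1)×1000 = -29.374‰
f_A = (δ_mix − δ_B)/(δ_A − δ_B) = (-25.8 − (-29.374))/(-15.217 − (-29.374))
f_A = 3.574 / 14.157 = 0.2524

0.252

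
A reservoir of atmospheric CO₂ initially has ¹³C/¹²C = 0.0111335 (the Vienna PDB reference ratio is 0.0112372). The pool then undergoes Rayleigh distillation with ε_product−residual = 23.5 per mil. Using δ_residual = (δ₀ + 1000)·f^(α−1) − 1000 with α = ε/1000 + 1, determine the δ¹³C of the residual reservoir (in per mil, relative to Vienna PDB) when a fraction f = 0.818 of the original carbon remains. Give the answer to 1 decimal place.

δ₀ = (0.0111335/0.0112372 − 1)×1000 = (0.990772 − 1)×1000 = -9.228 per mil
α − 1 = ε/1000 = 0.0235
f^(α−1) = 0.818^(0.0235) = 0.995290
δ_res = (-9.228 + 1000) × 0.995290 − 1000 = 986.105 − 1000 = -13.89 per mil

-13.9 per mil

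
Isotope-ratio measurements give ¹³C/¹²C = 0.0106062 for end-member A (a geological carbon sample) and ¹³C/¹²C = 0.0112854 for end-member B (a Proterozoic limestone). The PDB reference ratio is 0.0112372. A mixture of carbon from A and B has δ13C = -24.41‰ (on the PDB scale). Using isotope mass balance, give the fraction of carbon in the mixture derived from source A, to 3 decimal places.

δ_A = (0.0106062/0.0112372 − 1)×1000 = (0.943847 − 1)×1000 = -56.153‰
δ_B = (0.0112854/0.0112372 − 1)×1000 = (1.004289 − 1)×1000 = 4.289‰
f_A = (δ_mix − δ_B)/(δ_A − δ_B) = (-24.41 − (4.289))/(-56.153 − (4.289))
f_A = -28.699 / -60.442 = 0.4748

0.475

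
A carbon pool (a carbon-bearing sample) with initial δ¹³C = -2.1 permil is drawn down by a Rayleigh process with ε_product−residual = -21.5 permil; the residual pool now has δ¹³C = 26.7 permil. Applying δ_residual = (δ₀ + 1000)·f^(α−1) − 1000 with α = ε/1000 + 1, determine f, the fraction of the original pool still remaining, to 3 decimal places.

0.266

α − 1 = ε/1000 = -0.0215
(δ_res + 1000)/(δ₀ + 1000) = (26.7 + 1000)/(-2.1 + 1000) = 1026.7/997.9 = 1.028861
f = 1.028861^(1/-0.0215) = exp(ln(1.028861)/-0.0215) = exp(0.02845/-0.0215)
f = exp(-1.3233) = 0.2662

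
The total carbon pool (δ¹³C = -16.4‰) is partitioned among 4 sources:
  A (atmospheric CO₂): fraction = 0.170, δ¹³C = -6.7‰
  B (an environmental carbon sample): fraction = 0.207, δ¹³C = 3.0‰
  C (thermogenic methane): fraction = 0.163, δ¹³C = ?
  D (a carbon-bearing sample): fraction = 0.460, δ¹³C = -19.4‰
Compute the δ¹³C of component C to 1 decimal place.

-42.7‰

Isotope mass balance: δ_bulk = Σ fᵢ·δᵢ.
-16.4 = 0.170×(-6.7) + 0.207×(3.0) + 0.163×δ_C + 0.460×(-19.4)
0.163·δ_C = -16.4 − (-9.442) = -6.958
δ_C = -6.958 / 0.163 = -42.69‰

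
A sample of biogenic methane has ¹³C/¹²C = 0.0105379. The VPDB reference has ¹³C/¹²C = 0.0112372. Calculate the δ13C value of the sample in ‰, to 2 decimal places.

-62.23‰

δ13C = (R_sample / R_standard − 1) × 1000
R_sample / R_standard = 0.0105379 / 0.0112372 = 0.937769
δ13C = (0.937769 − 1) × 1000 = -62.231‰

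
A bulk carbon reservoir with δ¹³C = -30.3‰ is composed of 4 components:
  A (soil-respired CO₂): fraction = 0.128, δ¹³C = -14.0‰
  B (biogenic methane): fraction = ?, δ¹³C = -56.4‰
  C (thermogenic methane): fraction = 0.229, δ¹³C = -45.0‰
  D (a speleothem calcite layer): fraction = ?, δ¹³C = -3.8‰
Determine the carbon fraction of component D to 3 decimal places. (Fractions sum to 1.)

Let f_D and f_B be the unknown fractions; fractions sum to 1 so f_D + f_B = 0.643.
Mass balance: Σ fᵢ·δᵢ = δ_bulk ⇒ f_D·(-3.8) + f_B·(-56.4) = -30.3 − (-12.097) = -18.203
Substitute f_B = 0.643 − f_D:
f_D·(-3.8 − -56.4) = -18.203 − 0.643×(-56.4) = 18.062
f_D = 18.062 / 52.6 = 0.3434

0.343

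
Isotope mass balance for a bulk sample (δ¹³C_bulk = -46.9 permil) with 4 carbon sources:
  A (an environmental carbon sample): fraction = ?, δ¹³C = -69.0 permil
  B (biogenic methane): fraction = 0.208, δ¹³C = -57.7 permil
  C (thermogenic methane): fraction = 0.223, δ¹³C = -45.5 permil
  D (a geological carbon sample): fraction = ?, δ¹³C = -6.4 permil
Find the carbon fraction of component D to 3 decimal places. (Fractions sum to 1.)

0.232

Let f_D and f_A be the unknown fractions; fractions sum to 1 so f_D + f_A = 0.569.
Mass balance: Σ fᵢ·δᵢ = δ_bulk ⇒ f_D·(-6.4) + f_A·(-69.0) = -46.9 − (-22.148) = -24.752
Substitute f_A = 0.569 − f_D:
f_D·(-6.4 − -69.0) = -24.752 − 0.569×(-69.0) = 14.509
f_D = 14.509 / 62.6 = 0.2318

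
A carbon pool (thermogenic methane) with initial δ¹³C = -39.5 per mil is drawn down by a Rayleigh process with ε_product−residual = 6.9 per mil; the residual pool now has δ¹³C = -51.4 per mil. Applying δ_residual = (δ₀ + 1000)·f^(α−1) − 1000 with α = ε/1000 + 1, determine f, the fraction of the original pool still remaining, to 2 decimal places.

0.16

α − 1 = ε/1000 = 0.0069
(δ_res + 1000)/(δ₀ + 1000) = (-51.4 + 1000)/(-39.5 + 1000) = 948.6/960.5 = 0.987611
f = 0.987611^(1/0.0069) = exp(ln(0.987611)/0.0069) = exp(-0.01247/0.0069)
f = exp(-1.8068) = 0.1642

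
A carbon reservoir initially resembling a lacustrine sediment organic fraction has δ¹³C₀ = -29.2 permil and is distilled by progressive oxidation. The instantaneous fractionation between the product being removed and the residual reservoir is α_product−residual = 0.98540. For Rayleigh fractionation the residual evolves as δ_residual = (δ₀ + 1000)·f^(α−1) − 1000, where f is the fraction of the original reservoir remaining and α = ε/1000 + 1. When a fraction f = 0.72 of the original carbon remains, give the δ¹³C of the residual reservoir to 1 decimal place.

-24.5 permil

Rayleigh residual: δ_res = (δ₀ + 1000)·f^(α−1) − 1000
α − 1 = -0.01460
f^(α−1) = 0.72^(-0.01460) = 1.004808
δ_res = (-29.2 + 1000) × 1.004808 − 1000 = 975.467 − 1000 = -24.53 permil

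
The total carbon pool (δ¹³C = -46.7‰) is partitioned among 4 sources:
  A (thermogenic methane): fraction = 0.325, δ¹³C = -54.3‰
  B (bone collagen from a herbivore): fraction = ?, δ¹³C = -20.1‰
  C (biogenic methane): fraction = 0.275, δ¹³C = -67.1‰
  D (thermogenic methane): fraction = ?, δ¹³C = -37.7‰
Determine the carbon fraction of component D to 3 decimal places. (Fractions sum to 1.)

0.145

Let f_D and f_B be the unknown fractions; fractions sum to 1 so f_D + f_B = 0.400.
Mass balance: Σ fᵢ·δᵢ = δ_bulk ⇒ f_D·(-37.7) + f_B·(-20.1) = -46.7 − (-36.100) = -10.600
Substitute f_B = 0.400 − f_D:
f_D·(-37.7 − -20.1) = -10.600 − 0.400×(-20.1) = -2.560
f_D = -2.560 / -17.6 = 0.1455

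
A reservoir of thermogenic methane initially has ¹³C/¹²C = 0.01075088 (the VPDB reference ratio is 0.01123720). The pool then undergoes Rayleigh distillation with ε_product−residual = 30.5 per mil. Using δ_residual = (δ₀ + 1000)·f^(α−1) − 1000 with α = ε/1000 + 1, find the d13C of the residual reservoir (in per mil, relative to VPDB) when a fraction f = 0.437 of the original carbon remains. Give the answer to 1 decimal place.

δ₀ = (0.01075088/0.01123720 − 1)×1000 = (0.956722 − 1)×1000 = -43.278 per mil
α − 1 = ε/1000 = 0.0305
f^(α−1) = 0.437^(0.0305) = 0.975068
δ_res = (-43.278 + 1000) × 0.975068 − 1000 = 932.869 − 1000 = -67.13 per mil

-67.1 per mil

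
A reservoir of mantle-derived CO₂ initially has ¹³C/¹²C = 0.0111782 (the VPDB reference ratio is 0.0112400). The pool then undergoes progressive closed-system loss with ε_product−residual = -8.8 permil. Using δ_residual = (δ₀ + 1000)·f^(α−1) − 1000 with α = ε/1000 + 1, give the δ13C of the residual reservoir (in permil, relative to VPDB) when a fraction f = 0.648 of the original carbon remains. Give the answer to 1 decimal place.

δ₀ = (0.0111782/0.0112400 − 1)×1000 = (0.994502 − 1)×1000 = -5.498 permil
α − 1 = ε/1000 = -0.0088
f^(α−1) = 0.648^(-0.0088) = 1.003825
δ_res = (-5.498 + 1000) × 1.003825 − 1000 = 998.306 − 1000 = -1.69 permil

-1.7 permil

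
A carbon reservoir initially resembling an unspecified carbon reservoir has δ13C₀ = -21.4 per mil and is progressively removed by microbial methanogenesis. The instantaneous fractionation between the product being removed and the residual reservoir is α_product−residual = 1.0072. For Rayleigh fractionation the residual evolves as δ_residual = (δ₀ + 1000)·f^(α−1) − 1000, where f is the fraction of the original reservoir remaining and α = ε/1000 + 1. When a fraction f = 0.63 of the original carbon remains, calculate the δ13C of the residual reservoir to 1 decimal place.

-24.7 per mil

Rayleigh residual: δ_res = (δ₀ + 1000)·f^(α−1) − 1000
α − 1 = 0.00720
f^(α−1) = 0.63^(0.00720) = 0.996679
δ_res = (-21.4 + 1000) × 0.996679 − 1000 = 975.350 − 1000 = -24.65 per mil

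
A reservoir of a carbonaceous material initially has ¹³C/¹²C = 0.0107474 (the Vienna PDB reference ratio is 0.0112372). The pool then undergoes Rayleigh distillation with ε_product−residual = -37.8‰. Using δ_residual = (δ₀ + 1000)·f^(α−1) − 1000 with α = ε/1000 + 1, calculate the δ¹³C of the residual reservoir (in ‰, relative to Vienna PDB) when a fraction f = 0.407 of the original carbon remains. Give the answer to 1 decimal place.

δ₀ = (0.0107474/0.0112372 − 1)×1000 = (0.956413 − 1)×1000 = -43.587‰
α − 1 = ε/1000 = -0.0378
f^(α−1) = 0.407^(-0.0378) = 1.034564
δ_res = (-43.587 + 1000) × 1.034564 − 1000 = 989.470 − 1000 = -10.53‰

-10.5‰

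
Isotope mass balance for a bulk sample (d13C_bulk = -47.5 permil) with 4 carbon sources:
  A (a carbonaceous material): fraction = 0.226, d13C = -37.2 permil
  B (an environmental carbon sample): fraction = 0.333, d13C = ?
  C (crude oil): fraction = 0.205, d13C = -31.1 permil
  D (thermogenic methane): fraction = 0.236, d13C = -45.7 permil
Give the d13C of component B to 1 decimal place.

Isotope mass balance: δ_bulk = Σ fᵢ·δᵢ.
-47.5 = 0.226×(-37.2) + 0.333×δ_B + 0.205×(-31.1) + 0.236×(-45.7)
0.333·δ_B = -47.5 − (-25.568) = -21.932
δ_B = -21.932 / 0.333 = -65.86 permil

-65.9 permil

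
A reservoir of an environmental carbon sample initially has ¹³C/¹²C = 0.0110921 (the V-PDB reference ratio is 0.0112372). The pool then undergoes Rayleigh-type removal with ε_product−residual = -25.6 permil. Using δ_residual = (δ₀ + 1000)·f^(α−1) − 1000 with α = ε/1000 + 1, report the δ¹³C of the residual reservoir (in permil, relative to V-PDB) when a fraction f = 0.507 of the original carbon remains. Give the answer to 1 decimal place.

4.4 permil

δ₀ = (0.0110921/0.0112372 − 1)×1000 = (0.987088 − 1)×1000 = -12.912 permil
α − 1 = ε/1000 = -0.0256
f^(α−1) = 0.507^(-0.0256) = 1.017541
δ_res = (-12.912 + 1000) × 1.017541 − 1000 = 1004.402 − 1000 = 4.40 permil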